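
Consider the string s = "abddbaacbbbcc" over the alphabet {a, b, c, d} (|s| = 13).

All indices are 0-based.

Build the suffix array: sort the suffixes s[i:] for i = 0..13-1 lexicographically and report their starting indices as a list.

[5, 0, 6, 4, 8, 9, 10, 1, 12, 7, 11, 3, 2]

rank | idx | suffix
   0 |   5 | aacbbbcc
   1 |   0 | abddbaacbbbcc
   2 |   6 | acbbbcc
   3 |   4 | baacbbbcc
   4 |   8 | bbbcc
   5 |   9 | bbcc
   6 |  10 | bcc
   7 |   1 | bddbaacbbbcc
   8 |  12 | c
   9 |   7 | cbbbcc
  10 |  11 | cc
  11 |   3 | dbaacbbbcc
  12 |   2 | ddbaacbbbcc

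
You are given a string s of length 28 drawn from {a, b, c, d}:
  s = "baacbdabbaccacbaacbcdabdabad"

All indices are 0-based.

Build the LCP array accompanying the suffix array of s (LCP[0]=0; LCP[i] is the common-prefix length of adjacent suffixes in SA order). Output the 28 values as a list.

[0, 4, 1, 2, 2, 1, 3, 3, 2, 1, 0, 5, 2, 2, 1, 1, 1, 4, 0, 1, 2, 2, 1, 1, 0, 1, 3, 3]

rank→(start, suffix):
  0 → (15, 'aacbcdabdabad')
  1 → (1, 'aacbdabbaccacbaacbcdabdabad')
  2 → (24, 'abad')
  3 → (6, 'abbaccacbaacbcdabdabad')
  4 → (21, 'abdabad')
  5 → (12, 'acbaacbcdabdabad')
  6 → (16, 'acbcdabdabad')
  7 → (2, 'acbdabbaccacbaacbcdabdabad')
  8 → (9, 'accacbaacbcdabdabad')
  9 → (26, 'ad')
  10 → (14, 'baacbcdabdabad')
  11 → (0, 'baacbdabbaccacbaacbcdabdabad')
  12 → (8, 'baccacbaacbcdabdabad')
  13 → (25, 'bad')
  14 → (7, 'bbaccacbaacbcdabdabad')
  15 → (18, 'bcdabdabad')
  16 → (22, 'bdabad')
  17 → (4, 'bdabbaccacbaacbcdabdabad')
  18 → (11, 'cacbaacbcdabdabad')
  19 → (13, 'cbaacbcdabdabad')
  20 → (17, 'cbcdabdabad')
  21 → (3, 'cbdabbaccacbaacbcdabdabad')
  22 → (10, 'ccacbaacbcdabdabad')
  23 → (19, 'cdabdabad')
  24 → (27, 'd')
  25 → (23, 'dabad')
  26 → (5, 'dabbaccacbaacbcdabdabad')
  27 → (20, 'dabdabad')

SA = [15, 1, 24, 6, 21, 12, 16, 2, 9, 26, 14, 0, 8, 25, 7, 18, 22, 4, 11, 13, 17, 3, 10, 19, 27, 23, 5, 20]
rank  pair      lcp
   1  s[15:],s[1:]  4  'aacb'
   2  s[1:],s[24:]  1  'a'
   3  s[24:],s[6:]  2  'ab'
   4  s[6:],s[21:]  2  'ab'
   5  s[21:],s[12:]  1  'a'
   6  s[12:],s[16:]  3  'acb'
   7  s[16:],s[2:]  3  'acb'
   8  s[2:],s[9:]  2  'ac'
   9  s[9:],s[26:]  1  'a'
  10  s[26:],s[14:]  0  ''
  11  s[14:],s[0:]  5  'baacb'
  12  s[0:],s[8:]  2  'ba'
  13  s[8:],s[25:]  2  'ba'
  14  s[25:],s[7:]  1  'b'
  15  s[7:],s[18:]  1  'b'
  16  s[18:],s[22:]  1  'b'
  17  s[22:],s[4:]  4  'bdab'
  18  s[4:],s[11:]  0  ''
  19  s[11:],s[13:]  1  'c'
  20  s[13:],s[17:]  2  'cb'
  21  s[17:],s[3:]  2  'cb'
  22  s[3:],s[10:]  1  'c'
  23  s[10:],s[19:]  1  'c'
  24  s[19:],s[27:]  0  ''
  25  s[27:],s[23:]  1  'd'
  26  s[23:],s[5:]  3  'dab'
  27  s[5:],s[20:]  3  'dab'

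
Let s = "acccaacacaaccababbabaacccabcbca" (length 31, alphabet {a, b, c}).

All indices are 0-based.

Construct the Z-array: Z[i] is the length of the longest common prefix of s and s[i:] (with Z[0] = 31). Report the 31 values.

[31, 0, 0, 0, 1, 2, 0, 2, 0, 1, 3, 0, 0, 1, 0, 1, 0, 0, 1, 0, 1, 5, 0, 0, 0, 1, 0, 0, 0, 0, 1]

Z[0]=31
i=1: fresh scan; Z[1]=0
i=2: fresh scan; Z[2]=0
i=3: fresh scan; Z[3]=0
i=4: fresh scan; Z[4]=1 grow→box=[4,5)
i=5: fresh scan; Z[5]=2 grow→box=[5,7)
i=6: min(r-i=1, Z[1]=0)=0; Z[6]=0
i=7: fresh scan; Z[7]=2 grow→box=[7,9)
i=8: min(r-i=1, Z[1]=0)=0; Z[8]=0
i=9: fresh scan; Z[9]=1 grow→box=[9,10)
i=10: fresh scan; Z[10]=3 grow→box=[10,13)
i=11: min(r-i=2, Z[1]=0)=0; Z[11]=0
i=12: min(r-i=1, Z[2]=0)=0; Z[12]=0
i=13: fresh scan; Z[13]=1 grow→box=[13,14)
i=14: fresh scan; Z[14]=0
i=15: fresh scan; Z[15]=1 grow→box=[15,16)
i=16: fresh scan; Z[16]=0
i=17: fresh scan; Z[17]=0
i=18: fresh scan; Z[18]=1 grow→box=[18,19)
i=19: fresh scan; Z[19]=0
i=20: fresh scan; Z[20]=1 grow→box=[20,21)
i=21: fresh scan; Z[21]=5 grow→box=[21,26)
i=22: min(r-i=4, Z[1]=0)=0; Z[22]=0
i=23: min(r-i=3, Z[2]=0)=0; Z[23]=0
i=24: min(r-i=2, Z[3]=0)=0; Z[24]=0
i=25: min(r-i=1, Z[4]=1)=1; Z[25]=1
i=26: fresh scan; Z[26]=0
i=27: fresh scan; Z[27]=0
i=28: fresh scan; Z[28]=0
i=29: fresh scan; Z[29]=0
i=30: fresh scan; Z[30]=1 grow→box=[30,31)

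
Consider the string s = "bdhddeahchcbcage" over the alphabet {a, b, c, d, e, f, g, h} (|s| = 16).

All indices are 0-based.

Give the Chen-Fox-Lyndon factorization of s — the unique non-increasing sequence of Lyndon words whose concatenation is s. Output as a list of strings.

emit factor 1: 'bdhdde' (i=0, period=6)
emit factor 2: 'ahchcbc' (i=6, period=7)
emit factor 3: 'age' (i=13, period=3)

["bdhdde", "ahchcbc", "age"]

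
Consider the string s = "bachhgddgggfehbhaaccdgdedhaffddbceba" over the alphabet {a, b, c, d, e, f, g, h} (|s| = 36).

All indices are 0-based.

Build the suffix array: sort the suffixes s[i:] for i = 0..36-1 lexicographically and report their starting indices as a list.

[35, 16, 17, 1, 26, 34, 0, 31, 14, 18, 19, 32, 2, 30, 29, 6, 22, 20, 7, 24, 33, 23, 12, 28, 11, 27, 5, 21, 10, 9, 8, 15, 25, 13, 4, 3]

rank | idx | suffix
   0 |  35 | a
   1 |  16 | aaccdgdedhaffddbceba
   2 |  17 | accdgdedhaffddbceba
   3 |   1 | achhgddgggfehbhaaccdgdedhaffddbceba
   4 |  26 | affddbceba
   5 |  34 | ba
   6 |   0 | bachhgddgggfehbhaaccdgdedhaffddbceba
   7 |  31 | bceba
   8 |  14 | bhaaccdgdedhaffddbceba
   9 |  18 | ccdgdedhaffddbceba
  10 |  19 | cdgdedhaffddbceba
  11 |  32 | ceba
  12 |   2 | chhgddgggfehbhaaccdgdedhaffddbceba
  13 |  30 | dbceba
  14 |  29 | ddbceba
  15 |   6 | ddgggfehbhaaccdgdedhaffddbceba
  16 |  22 | dedhaffddbceba
  17 |  20 | dgdedhaffddbceba
  18 |   7 | dgggfehbhaaccdgdedhaffddbceba
  19 |  24 | dhaffddbceba
  20 |  33 | eba
  21 |  23 | edhaffddbceba
  22 |  12 | ehbhaaccdgdedhaffddbceba
  23 |  28 | fddbceba
  24 |  11 | fehbhaaccdgdedhaffddbceba
  25 |  27 | ffddbceba
  26 |   5 | gddgggfehbhaaccdgdedhaffddbceba
  27 |  21 | gdedhaffddbceba
  28 |  10 | gfehbhaaccdgdedhaffddbceba
  29 |   9 | ggfehbhaaccdgdedhaffddbceba
  30 |   8 | gggfehbhaaccdgdedhaffddbceba
  31 |  15 | haaccdgdedhaffddbceba
  32 |  25 | haffddbceba
  33 |  13 | hbhaaccdgdedhaffddbceba
  34 |   4 | hgddgggfehbhaaccdgdedhaffddbceba
  35 |   3 | hhgddgggfehbhaaccdgdedhaffddbceba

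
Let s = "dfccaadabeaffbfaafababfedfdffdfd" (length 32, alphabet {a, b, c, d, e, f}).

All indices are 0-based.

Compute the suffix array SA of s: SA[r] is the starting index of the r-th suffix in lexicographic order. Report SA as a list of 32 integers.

sorted suffixes:
  #0 SA[0]=4  'aadabeaffbfaafababfedfdffdfd'
  #1 SA[1]=15  'aafababfedfdffdfd'
  #2 SA[2]=18  'ababfedfdffdfd'
  #3 SA[3]=7  'abeaffbfaafababfedfdffdfd'
  #4 SA[4]=20  'abfedfdffdfd'
  #5 SA[5]=5  'adabeaffbfaafababfedfdffdfd'
  #6 SA[6]=16  'afababfedfdffdfd'
  #7 SA[7]=10  'affbfaafababfedfdffdfd'
  #8 SA[8]=19  'babfedfdffdfd'
  #9 SA[9]=8  'beaffbfaafababfedfdffdfd'
  #10 SA[10]=13  'bfaafababfedfdffdfd'
  #11 SA[11]=21  'bfedfdffdfd'
  #12 SA[12]=3  'caadabeaffbfaafababfedfdffdfd'
  #13 SA[13]=2  'ccaadabeaffbfaafababfedfdffdfd'
  #14 SA[14]=31  'd'
  #15 SA[15]=6  'dabeaffbfaafababfedfdffdfd'
  #16 SA[16]=0  'dfccaadabeaffbfaafababfedfdffdfd'
  #17 SA[17]=29  'dfd'
  #18 SA[18]=24  'dfdffdfd'
  #19 SA[19]=26  'dffdfd'
  #20 SA[20]=9  'eaffbfaafababfedfdffdfd'
  #21 SA[21]=23  'edfdffdfd'
  #22 SA[22]=14  'faafababfedfdffdfd'
  #23 SA[23]=17  'fababfedfdffdfd'
  #24 SA[24]=12  'fbfaafababfedfdffdfd'
  #25 SA[25]=1  'fccaadabeaffbfaafababfedfdffdfd'
  #26 SA[26]=30  'fd'
  #27 SA[27]=28  'fdfd'
  #28 SA[28]=25  'fdffdfd'
  #29 SA[29]=22  'fedfdffdfd'
  #30 SA[30]=11  'ffbfaafababfedfdffdfd'
  #31 SA[31]=27  'ffdfd'

[4, 15, 18, 7, 20, 5, 16, 10, 19, 8, 13, 21, 3, 2, 31, 6, 0, 29, 24, 26, 9, 23, 14, 17, 12, 1, 30, 28, 25, 22, 11, 27]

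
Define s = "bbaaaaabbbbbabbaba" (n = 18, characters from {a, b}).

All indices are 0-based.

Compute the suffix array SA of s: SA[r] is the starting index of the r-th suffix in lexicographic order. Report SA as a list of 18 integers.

[17, 2, 3, 4, 5, 15, 12, 6, 16, 1, 14, 11, 0, 13, 10, 9, 8, 7]

rank | idx | suffix
   0 |  17 | a
   1 |   2 | aaaaabbbbbabbaba
   2 |   3 | aaaabbbbbabbaba
   3 |   4 | aaabbbbbabbaba
   4 |   5 | aabbbbbabbaba
   5 |  15 | aba
   6 |  12 | abbaba
   7 |   6 | abbbbbabbaba
   8 |  16 | ba
   9 |   1 | baaaaabbbbbabbaba
  10 |  14 | baba
  11 |  11 | babbaba
  12 |   0 | bbaaaaabbbbbabbaba
  13 |  13 | bbaba
  14 |  10 | bbabbaba
  15 |   9 | bbbabbaba
  16 |   8 | bbbbabbaba
  17 |   7 | bbbbbabbaba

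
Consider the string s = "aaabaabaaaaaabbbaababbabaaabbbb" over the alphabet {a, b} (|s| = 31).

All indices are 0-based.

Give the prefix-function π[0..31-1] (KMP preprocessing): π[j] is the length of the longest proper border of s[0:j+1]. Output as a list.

[0, 1, 2, 0, 1, 2, 0, 1, 2, 3, 3, 3, 3, 4, 0, 0, 1, 2, 0, 1, 0, 0, 1, 0, 1, 2, 3, 4, 0, 0, 0]

π[0] = 0
j=1 s[j]='a': π[1]=1 (border 'a')
j=2 s[j]='a': π[2]=2 (border 'aa')
j=3 s[j]='b': k: 2→1→0; π[3]=0 (border '')
j=4 s[j]='a': π[4]=1 (border 'a')
j=5 s[j]='a': π[5]=2 (border 'aa')
j=6 s[j]='b': k: 2→1→0; π[6]=0 (border '')
j=7 s[j]='a': π[7]=1 (border 'a')
j=8 s[j]='a': π[8]=2 (border 'aa')
j=9 s[j]='a': π[9]=3 (border 'aaa')
j=10 s[j]='a': k: 3→2; π[10]=3 (border 'aaa')
j=11 s[j]='a': k: 3→2; π[11]=3 (border 'aaa')
j=12 s[j]='a': k: 3→2; π[12]=3 (border 'aaa')
j=13 s[j]='b': π[13]=4 (border 'aaab')
j=14 s[j]='b': k: 4→0; π[14]=0 (border '')
j=15 s[j]='b': π[15]=0 (border '')
j=16 s[j]='a': π[16]=1 (border 'a')
j=17 s[j]='a': π[17]=2 (border 'aa')
j=18 s[j]='b': k: 2→1→0; π[18]=0 (border '')
j=19 s[j]='a': π[19]=1 (border 'a')
j=20 s[j]='b': k: 1→0; π[20]=0 (border '')
j=21 s[j]='b': π[21]=0 (border '')
j=22 s[j]='a': π[22]=1 (border 'a')
j=23 s[j]='b': k: 1→0; π[23]=0 (border '')
j=24 s[j]='a': π[24]=1 (border 'a')
j=25 s[j]='a': π[25]=2 (border 'aa')
j=26 s[j]='a': π[26]=3 (border 'aaa')
j=27 s[j]='b': π[27]=4 (border 'aaab')
j=28 s[j]='b': k: 4→0; π[28]=0 (border '')
j=29 s[j]='b': π[29]=0 (border '')
j=30 s[j]='b': π[30]=0 (border '')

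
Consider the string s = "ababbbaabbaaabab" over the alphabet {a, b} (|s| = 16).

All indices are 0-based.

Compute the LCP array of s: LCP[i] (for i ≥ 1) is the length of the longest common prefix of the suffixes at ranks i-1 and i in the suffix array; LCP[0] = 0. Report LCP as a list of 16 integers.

[0, 2, 3, 1, 2, 4, 2, 3, 0, 1, 3, 2, 3, 1, 4, 2]

sorted suffixes:
  #0 SA[0]=10  'aaabab'
  #1 SA[1]=11  'aabab'
  #2 SA[2]=6  'aabbaaabab'
  #3 SA[3]=14  'ab'
  #4 SA[4]=12  'abab'
  #5 SA[5]=0  'ababbbaabbaaabab'
  #6 SA[6]=7  'abbaaabab'
  #7 SA[7]=2  'abbbaabbaaabab'
  #8 SA[8]=15  'b'
  #9 SA[9]=9  'baaabab'
  #10 SA[10]=5  'baabbaaabab'
  #11 SA[11]=13  'bab'
  #12 SA[12]=1  'babbbaabbaaabab'
  #13 SA[13]=8  'bbaaabab'
  #14 SA[14]=4  'bbaabbaaabab'
  #15 SA[15]=3  'bbbaabbaaabab'

SA = [10, 11, 6, 14, 12, 0, 7, 2, 15, 9, 5, 13, 1, 8, 4, 3]
rank  pair      lcp
   1  s[10:],s[11:]  2  'aa'
   2  s[11:],s[6:]  3  'aab'
   3  s[6:],s[14:]  1  'a'
   4  s[14:],s[12:]  2  'ab'
   5  s[12:],s[0:]  4  'abab'
   6  s[0:],s[7:]  2  'ab'
   7  s[7:],s[2:]  3  'abb'
   8  s[2:],s[15:]  0  ''
   9  s[15:],s[9:]  1  'b'
  10  s[9:],s[5:]  3  'baa'
  11  s[5:],s[13:]  2  'ba'
  12  s[13:],s[1:]  3  'bab'
  13  s[1:],s[8:]  1  'b'
  14  s[8:],s[4:]  4  'bbaa'
  15  s[4:],s[3:]  2  'bb'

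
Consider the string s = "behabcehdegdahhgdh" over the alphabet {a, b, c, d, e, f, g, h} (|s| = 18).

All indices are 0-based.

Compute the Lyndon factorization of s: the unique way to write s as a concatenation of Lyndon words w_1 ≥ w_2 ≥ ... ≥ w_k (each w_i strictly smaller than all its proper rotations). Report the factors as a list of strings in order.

["beh", "abcehdegdahhgdh"]

emit factor 1: 'beh' (i=0, period=3)
emit factor 2: 'abcehdegdahhgdh' (i=3, period=15)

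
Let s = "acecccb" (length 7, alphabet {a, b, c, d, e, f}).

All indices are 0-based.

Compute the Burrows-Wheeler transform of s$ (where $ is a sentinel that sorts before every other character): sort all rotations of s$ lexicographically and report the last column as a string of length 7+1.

rank  rotation  last
    0  $acecccb  b
    1  acecccb$  $
    2  b$aceccc  c
    3  cb$acecc  c
    4  ccb$acec  c
    5  cccb$ace  e
    6  cecccb$a  a
    7  ecccb$ac  c

b$ccceac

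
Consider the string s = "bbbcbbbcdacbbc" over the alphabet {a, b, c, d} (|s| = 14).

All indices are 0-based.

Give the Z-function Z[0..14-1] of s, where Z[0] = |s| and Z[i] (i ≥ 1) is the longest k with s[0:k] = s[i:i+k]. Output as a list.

Z[0]=14
i=1: fresh scan; Z[1]=2 scan→box=[1,3)
i=2: min(r-i=1, Z[1]=2)=1; Z[2]=1
i=3: fresh scan; Z[3]=0
i=4: fresh scan; Z[4]=4 scan→box=[4,8)
i=5: min(r-i=3, Z[1]=2)=2; Z[5]=2
i=6: min(r-i=2, Z[2]=1)=1; Z[6]=1
i=7: min(r-i=1, Z[3]=0)=0; Z[7]=0
i=8: fresh scan; Z[8]=0
i=9: fresh scan; Z[9]=0
i=10: fresh scan; Z[10]=0
i=11: fresh scan; Z[11]=2 scan→box=[11,13)
i=12: min(r-i=1, Z[1]=2)=1; Z[12]=1
i=13: fresh scan; Z[13]=0

[14, 2, 1, 0, 4, 2, 1, 0, 0, 0, 0, 2, 1, 0]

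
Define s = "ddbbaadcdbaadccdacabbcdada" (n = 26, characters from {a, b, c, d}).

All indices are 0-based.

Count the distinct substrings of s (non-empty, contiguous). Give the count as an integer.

rank→(start, suffix):
  0 → (25, 'a')
  1 → (10, 'aadccdacabbcdada')
  2 → (4, 'aadcdbaadccdacabbcdada')
  3 → (18, 'abbcdada')
  4 → (16, 'acabbcdada')
  5 → (23, 'ada')
  6 → (11, 'adccdacabbcdada')
  7 → (5, 'adcdbaadccdacabbcdada')
  8 → (9, 'baadccdacabbcdada')
  9 → (3, 'baadcdbaadccdacabbcdada')
  10 → (2, 'bbaadcdbaadccdacabbcdada')
  11 → (19, 'bbcdada')
  12 → (20, 'bcdada')
  13 → (17, 'cabbcdada')
  14 → (13, 'ccdacabbcdada')
  15 → (14, 'cdacabbcdada')
  16 → (21, 'cdada')
  17 → (7, 'cdbaadccdacabbcdada')
  18 → (24, 'da')
  19 → (15, 'dacabbcdada')
  20 → (22, 'dada')
  21 → (8, 'dbaadccdacabbcdada')
  22 → (1, 'dbbaadcdbaadccdacabbcdada')
  23 → (12, 'dccdacabbcdada')
  24 → (6, 'dcdbaadccdacabbcdada')
  25 → (0, 'ddbbaadcdbaadccdacabbcdada')

SA = [25, 10, 4, 18, 16, 23, 11, 5, 9, 3, 2, 19, 20, 17, 13, 14, 21, 7, 24, 15, 22, 8, 1, 12, 6, 0]
rank  pair      lcp
   1  s[25:],s[10:]  1  'a'
   2  s[10:],s[4:]  4  'aadc'
   3  s[4:],s[18:]  1  'a'
   4  s[18:],s[16:]  1  'a'
   5  s[16:],s[23:]  1  'a'
   6  s[23:],s[11:]  2  'ad'
   7  s[11:],s[5:]  3  'adc'
   8  s[5:],s[9:]  0  ''
   9  s[9:],s[3:]  5  'baadc'
  10  s[3:],s[2:]  1  'b'
  11  s[2:],s[19:]  2  'bb'
  12  s[19:],s[20:]  1  'b'
  13  s[20:],s[17:]  0  ''
  14  s[17:],s[13:]  1  'c'
  15  s[13:],s[14:]  1  'c'
  16  s[14:],s[21:]  3  'cda'
  17  s[21:],s[7:]  2  'cd'
  18  s[7:],s[24:]  0  ''
  19  s[24:],s[15:]  2  'da'
  20  s[15:],s[22:]  2  'da'
  21  s[22:],s[8:]  1  'd'
  22  s[8:],s[1:]  2  'db'
  23  s[1:],s[12:]  1  'd'
  24  s[12:],s[6:]  2  'dc'
  25  s[6:],s[0:]  1  'd'

n(n+1)/2 = 26·27/2 = 351
Σ LCP = 0 + 1 + 4 + 1 + 1 + 1 + 2 + 3 + 0 + 5 + 1 + 2 + 1 + 0 + 1 + 1 + 3 + 2 + 0 + 2 + 2 + 1 + 2 + 1 + 2 + 1 = 40
distinct = 351 − 40 = 311

311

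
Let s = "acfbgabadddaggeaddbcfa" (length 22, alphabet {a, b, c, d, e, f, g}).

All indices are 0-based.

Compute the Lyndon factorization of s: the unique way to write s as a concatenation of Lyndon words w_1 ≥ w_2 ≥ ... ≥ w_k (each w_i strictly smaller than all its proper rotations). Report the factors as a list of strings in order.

emit factor 1: 'acfbg' (i=0, period=5)
emit factor 2: 'abadddaggeaddbcf' (i=5, period=16)
emit factor 3: 'a' (i=21, period=1)

["acfbg", "abadddaggeaddbcf", "a"]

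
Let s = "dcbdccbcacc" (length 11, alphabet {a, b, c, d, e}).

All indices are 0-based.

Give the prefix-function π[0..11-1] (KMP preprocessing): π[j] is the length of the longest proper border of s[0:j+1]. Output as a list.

[0, 0, 0, 1, 2, 0, 0, 0, 0, 0, 0]

π[0] = 0
j=1 s[j]='c': π[1]=0 (border '')
j=2 s[j]='b': π[2]=0 (border '')
j=3 s[j]='d': π[3]=1 (border 'd')
j=4 s[j]='c': π[4]=2 (border 'dc')
j=5 s[j]='c': k: 2→0; π[5]=0 (border '')
j=6 s[j]='b': π[6]=0 (border '')
j=7 s[j]='c': π[7]=0 (border '')
j=8 s[j]='a': π[8]=0 (border '')
j=9 s[j]='c': π[9]=0 (border '')
j=10 s[j]='c': π[10]=0 (border '')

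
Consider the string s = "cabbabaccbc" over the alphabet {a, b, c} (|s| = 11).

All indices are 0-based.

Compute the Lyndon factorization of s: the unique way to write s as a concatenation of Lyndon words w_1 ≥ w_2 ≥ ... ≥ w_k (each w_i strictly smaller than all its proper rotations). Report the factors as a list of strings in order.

["c", "abb", "abaccbc"]

emit factor 1: 'c' (i=0, period=1)
emit factor 2: 'abb' (i=1, period=3)
emit factor 3: 'abaccbc' (i=4, period=7)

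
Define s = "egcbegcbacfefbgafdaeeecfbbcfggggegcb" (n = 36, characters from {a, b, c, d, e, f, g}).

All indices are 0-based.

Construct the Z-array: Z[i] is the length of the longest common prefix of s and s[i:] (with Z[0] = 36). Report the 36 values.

Z[0]=36
i=1: i≥r, start 0; Z[1]=0
i=2: i≥r, start 0; Z[2]=0
i=3: i≥r, start 0; Z[3]=0
i=4: i≥r, start 0; Z[4]=4 extend→box=[4,8)
i=5: min(r-i=3, Z[1]=0)=0; Z[5]=0
i=6: min(r-i=2, Z[2]=0)=0; Z[6]=0
i=7: min(r-i=1, Z[3]=0)=0; Z[7]=0
i=8: i≥r, start 0; Z[8]=0
i=9: i≥r, start 0; Z[9]=0
i=10: i≥r, start 0; Z[10]=0
i=11: i≥r, start 0; Z[11]=1 extend→box=[11,12)
i=12: i≥r, start 0; Z[12]=0
i=13: i≥r, start 0; Z[13]=0
i=14: i≥r, start 0; Z[14]=0
i=15: i≥r, start 0; Z[15]=0
i=16: i≥r, start 0; Z[16]=0
i=17: i≥r, start 0; Z[17]=0
i=18: i≥r, start 0; Z[18]=0
i=19: i≥r, start 0; Z[19]=1 extend→box=[19,20)
i=20: i≥r, start 0; Z[20]=1 extend→box=[20,21)
i=21: i≥r, start 0; Z[21]=1 extend→box=[21,22)
i=22: i≥r, start 0; Z[22]=0
i=23: i≥r, start 0; Z[23]=0
i=24: i≥r, start 0; Z[24]=0
i=25: i≥r, start 0; Z[25]=0
i=26: i≥r, start 0; Z[26]=0
i=27: i≥r, start 0; Z[27]=0
i=28: i≥r, start 0; Z[28]=0
i=29: i≥r, start 0; Z[29]=0
i=30: i≥r, start 0; Z[30]=0
i=31: i≥r, start 0; Z[31]=0
i=32: i≥r, start 0; Z[32]=4 extend→box=[32,36)
i=33: min(r-i=3, Z[1]=0)=0; Z[33]=0
i=34: min(r-i=2, Z[2]=0)=0; Z[34]=0
i=35: min(r-i=1, Z[3]=0)=0; Z[35]=0

[36, 0, 0, 0, 4, 0, 0, 0, 0, 0, 0, 1, 0, 0, 0, 0, 0, 0, 0, 1, 1, 1, 0, 0, 0, 0, 0, 0, 0, 0, 0, 0, 4, 0, 0, 0]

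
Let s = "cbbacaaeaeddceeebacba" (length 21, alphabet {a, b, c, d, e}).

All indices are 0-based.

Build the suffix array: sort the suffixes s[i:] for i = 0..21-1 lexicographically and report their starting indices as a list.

[20, 5, 3, 17, 6, 8, 19, 2, 16, 1, 4, 18, 0, 12, 11, 10, 7, 15, 9, 14, 13]

sorted suffixes:
  #0 SA[0]=20  'a'
  #1 SA[1]=5  'aaeaeddceeebacba'
  #2 SA[2]=3  'acaaeaeddceeebacba'
  #3 SA[3]=17  'acba'
  #4 SA[4]=6  'aeaeddceeebacba'
  #5 SA[5]=8  'aeddceeebacba'
  #6 SA[6]=19  'ba'
  #7 SA[7]=2  'bacaaeaeddceeebacba'
  #8 SA[8]=16  'bacba'
  #9 SA[9]=1  'bbacaaeaeddceeebacba'
  #10 SA[10]=4  'caaeaeddceeebacba'
  #11 SA[11]=18  'cba'
  #12 SA[12]=0  'cbbacaaeaeddceeebacba'
  #13 SA[13]=12  'ceeebacba'
  #14 SA[14]=11  'dceeebacba'
  #15 SA[15]=10  'ddceeebacba'
  #16 SA[16]=7  'eaeddceeebacba'
  #17 SA[17]=15  'ebacba'
  #18 SA[18]=9  'eddceeebacba'
  #19 SA[19]=14  'eebacba'
  #20 SA[20]=13  'eeebacba'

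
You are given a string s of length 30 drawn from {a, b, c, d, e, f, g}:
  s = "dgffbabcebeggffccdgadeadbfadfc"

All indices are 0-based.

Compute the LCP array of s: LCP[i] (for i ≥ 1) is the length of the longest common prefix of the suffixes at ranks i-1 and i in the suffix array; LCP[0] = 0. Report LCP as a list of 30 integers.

[0, 1, 2, 2, 0, 1, 1, 1, 0, 1, 1, 1, 0, 1, 1, 1, 2, 0, 1, 1, 0, 1, 1, 2, 1, 2, 0, 1, 3, 1]

sorted suffixes:
  #0 SA[0]=5  'abcebeggffccdgadeadbfadfc'
  #1 SA[1]=22  'adbfadfc'
  #2 SA[2]=19  'adeadbfadfc'
  #3 SA[3]=26  'adfc'
  #4 SA[4]=4  'babcebeggffccdgadeadbfadfc'
  #5 SA[5]=6  'bcebeggffccdgadeadbfadfc'
  #6 SA[6]=9  'beggffccdgadeadbfadfc'
  #7 SA[7]=24  'bfadfc'
  #8 SA[8]=29  'c'
  #9 SA[9]=15  'ccdgadeadbfadfc'
  #10 SA[10]=16  'cdgadeadbfadfc'
  #11 SA[11]=7  'cebeggffccdgadeadbfadfc'
  #12 SA[12]=23  'dbfadfc'
  #13 SA[13]=20  'deadbfadfc'
  #14 SA[14]=27  'dfc'
  #15 SA[15]=17  'dgadeadbfadfc'
  #16 SA[16]=0  'dgffbabcebeggffccdgadeadbfadfc'
  #17 SA[17]=21  'eadbfadfc'
  #18 SA[18]=8  'ebeggffccdgadeadbfadfc'
  #19 SA[19]=10  'eggffccdgadeadbfadfc'
  #20 SA[20]=25  'fadfc'
  #21 SA[21]=3  'fbabcebeggffccdgadeadbfadfc'
  #22 SA[22]=28  'fc'
  #23 SA[23]=14  'fccdgadeadbfadfc'
  #24 SA[24]=2  'ffbabcebeggffccdgadeadbfadfc'
  #25 SA[25]=13  'ffccdgadeadbfadfc'
  #26 SA[26]=18  'gadeadbfadfc'
  #27 SA[27]=1  'gffbabcebeggffccdgadeadbfadfc'
  #28 SA[28]=12  'gffccdgadeadbfadfc'
  #29 SA[29]=11  'ggffccdgadeadbfadfc'

SA = [5, 22, 19, 26, 4, 6, 9, 24, 29, 15, 16, 7, 23, 20, 27, 17, 0, 21, 8, 10, 25, 3, 28, 14, 2, 13, 18, 1, 12, 11]
rank  pair      lcp
   1  s[5:],s[22:]  1  'a'
   2  s[22:],s[19:]  2  'ad'
   3  s[19:],s[26:]  2  'ad'
   4  s[26:],s[4:]  0  ''
   5  s[4:],s[6:]  1  'b'
   6  s[6:],s[9:]  1  'b'
   7  s[9:],s[24:]  1  'b'
   8  s[24:],s[29:]  0  ''
   9  s[29:],s[15:]  1  'c'
  10  s[15:],s[16:]  1  'c'
  11  s[16:],s[7:]  1  'c'
  12  s[7:],s[23:]  0  ''
  13  s[23:],s[20:]  1  'd'
  14  s[20:],s[27:]  1  'd'
  15  s[27:],s[17:]  1  'd'
  16  s[17:],s[0:]  2  'dg'
  17  s[0:],s[21:]  0  ''
  18  s[21:],s[8:]  1  'e'
  19  s[8:],s[10:]  1  'e'
  20  s[10:],s[25:]  0  ''
  21  s[25:],s[3:]  1  'f'
  22  s[3:],s[28:]  1  'f'
  23  s[28:],s[14:]  2  'fc'
  24  s[14:],s[2:]  1  'f'
  25  s[2:],s[13:]  2  'ff'
  26  s[13:],s[18:]  0  ''
  27  s[18:],s[1:]  1  'g'
  28  s[1:],s[12:]  3  'gff'
  29  s[12:],s[11:]  1  'g'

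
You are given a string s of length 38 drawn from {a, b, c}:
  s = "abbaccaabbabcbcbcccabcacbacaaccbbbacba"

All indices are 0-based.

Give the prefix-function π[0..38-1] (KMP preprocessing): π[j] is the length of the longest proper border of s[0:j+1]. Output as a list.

π[0] = 0
j=1 s[j]='b': π[1]=0 (border '')
j=2 s[j]='b': π[2]=0 (border '')
j=3 s[j]='a': π[3]=1 (border 'a')
j=4 s[j]='c': k: 1→0; π[4]=0 (border '')
j=5 s[j]='c': π[5]=0 (border '')
j=6 s[j]='a': π[6]=1 (border 'a')
j=7 s[j]='a': k: 1→0; π[7]=1 (border 'a')
j=8 s[j]='b': π[8]=2 (border 'ab')
j=9 s[j]='b': π[9]=3 (border 'abb')
j=10 s[j]='a': π[10]=4 (border 'abba')
j=11 s[j]='b': k: 4→1; π[11]=2 (border 'ab')
j=12 s[j]='c': k: 2→0; π[12]=0 (border '')
j=13 s[j]='b': π[13]=0 (border '')
j=14 s[j]='c': π[14]=0 (border '')
j=15 s[j]='b': π[15]=0 (border '')
j=16 s[j]='c': π[16]=0 (border '')
j=17 s[j]='c': π[17]=0 (border '')
j=18 s[j]='c': π[18]=0 (border '')
j=19 s[j]='a': π[19]=1 (border 'a')
j=20 s[j]='b': π[20]=2 (border 'ab')
j=21 s[j]='c': k: 2→0; π[21]=0 (border '')
j=22 s[j]='a': π[22]=1 (border 'a')
j=23 s[j]='c': k: 1→0; π[23]=0 (border '')
j=24 s[j]='b': π[24]=0 (border '')
j=25 s[j]='a': π[25]=1 (border 'a')
j=26 s[j]='c': k: 1→0; π[26]=0 (border '')
j=27 s[j]='a': π[27]=1 (border 'a')
j=28 s[j]='a': k: 1→0; π[28]=1 (border 'a')
j=29 s[j]='c': k: 1→0; π[29]=0 (border '')
j=30 s[j]='c': π[30]=0 (border '')
j=31 s[j]='b': π[31]=0 (border '')
j=32 s[j]='b': π[32]=0 (border '')
j=33 s[j]='b': π[33]=0 (border '')
j=34 s[j]='a': π[34]=1 (border 'a')
j=35 s[j]='c': k: 1→0; π[35]=0 (border '')
j=36 s[j]='b': π[36]=0 (border '')
j=37 s[j]='a': π[37]=1 (border 'a')

[0, 0, 0, 1, 0, 0, 1, 1, 2, 3, 4, 2, 0, 0, 0, 0, 0, 0, 0, 1, 2, 0, 1, 0, 0, 1, 0, 1, 1, 0, 0, 0, 0, 0, 1, 0, 0, 1]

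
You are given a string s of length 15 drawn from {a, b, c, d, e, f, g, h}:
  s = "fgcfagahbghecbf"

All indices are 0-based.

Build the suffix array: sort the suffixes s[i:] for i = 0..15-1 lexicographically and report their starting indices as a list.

[4, 6, 13, 8, 12, 2, 11, 14, 3, 0, 5, 1, 9, 7, 10]

rank | idx | suffix
   0 |   4 | agahbghecbf
   1 |   6 | ahbghecbf
   2 |  13 | bf
   3 |   8 | bghecbf
   4 |  12 | cbf
   5 |   2 | cfagahbghecbf
   6 |  11 | ecbf
   7 |  14 | f
   8 |   3 | fagahbghecbf
   9 |   0 | fgcfagahbghecbf
  10 |   5 | gahbghecbf
  11 |   1 | gcfagahbghecbf
  12 |   9 | ghecbf
  13 |   7 | hbghecbf
  14 |  10 | hecbf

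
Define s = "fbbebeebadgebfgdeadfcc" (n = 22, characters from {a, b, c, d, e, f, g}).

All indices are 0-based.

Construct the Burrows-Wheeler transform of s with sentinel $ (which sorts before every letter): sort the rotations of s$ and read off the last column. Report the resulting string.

cebefbeecfgaadebgb$dbfd

rank  rotation                 last
    0  $fbbebeebadgebfgdeadfcc  c
    1  adfcc$fbbebeebadgebfgde  e
    2  adgebfgdeadfcc$fbbebeeb  b
    3  badgebfgdeadfcc$fbbebee  e
    4  bbebeebadgebfgdeadfcc$f  f
    5  bebeebadgebfgdeadfcc$fb  b
    6  beebadgebfgdeadfcc$fbbe  e
    7  bfgdeadfcc$fbbebeebadge  e
    8  c$fbbebeebadgebfgdeadfc  c
    9  cc$fbbebeebadgebfgdeadf  f
   10  deadfcc$fbbebeebadgebfg  g
   11  dfcc$fbbebeebadgebfgdea  a
   12  dgebfgdeadfcc$fbbebeeba  a
   13  eadfcc$fbbebeebadgebfgd  d
   14  ebadgebfgdeadfcc$fbbebe  e
   15  ebeebadgebfgdeadfcc$fbb  b
   16  ebfgdeadfcc$fbbebeebadg  g
   17  eebadgebfgdeadfcc$fbbeb  b
   18  fbbebeebadgebfgdeadfcc$  $
   19  fcc$fbbebeebadgebfgdead  d
   20  fgdeadfcc$fbbebeebadgeb  b
   21  gdeadfcc$fbbebeebadgebf  f
   22  gebfgdeadfcc$fbbebeebad  d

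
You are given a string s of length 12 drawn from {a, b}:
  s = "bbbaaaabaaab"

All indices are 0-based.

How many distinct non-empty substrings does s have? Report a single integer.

55

rank→(start, suffix):
  0 → (3, 'aaaabaaab')
  1 → (8, 'aaab')
  2 → (4, 'aaabaaab')
  3 → (9, 'aab')
  4 → (5, 'aabaaab')
  5 → (10, 'ab')
  6 → (6, 'abaaab')
  7 → (11, 'b')
  8 → (2, 'baaaabaaab')
  9 → (7, 'baaab')
  10 → (1, 'bbaaaabaaab')
  11 → (0, 'bbbaaaabaaab')

SA = [3, 8, 4, 9, 5, 10, 6, 11, 2, 7, 1, 0]
i: (SA[i-1],SA[i]) lcp shared
  1: (3,8) 3 'aaa'
  2: (8,4) 4 'aaab'
  3: (4,9) 2 'aa'
  4: (9,5) 3 'aab'
  5: (5,10) 1 'a'
  6: (10,6) 2 'ab'
  7: (6,11) 0 ''
  8: (11,2) 1 'b'
  9: (2,7) 4 'baaa'
  10: (7,1) 1 'b'
  11: (1,0) 2 'bb'

n(n+1)/2 = 12·13/2 = 78
Σ LCP = 0 + 3 + 4 + 2 + 3 + 1 + 2 + 0 + 1 + 4 + 1 + 2 = 23
distinct = 78 − 23 = 55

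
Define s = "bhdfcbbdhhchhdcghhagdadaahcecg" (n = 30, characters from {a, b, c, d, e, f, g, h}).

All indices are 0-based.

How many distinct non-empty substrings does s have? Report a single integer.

437

rank→(start, suffix):
  0 → (23, 'aahcecg')
  1 → (21, 'adaahcecg')
  2 → (18, 'agdadaahcecg')
  3 → (24, 'ahcecg')
  4 → (5, 'bbdhhchhdcghhagdadaahcecg')
  5 → (6, 'bdhhchhdcghhagdadaahcecg')
  6 → (0, 'bhdfcbbdhhchhdcghhagdadaahcecg')
  7 → (4, 'cbbdhhchhdcghhagdadaahcecg')
  8 → (26, 'cecg')
  9 → (28, 'cg')
  10 → (14, 'cghhagdadaahcecg')
  11 → (10, 'chhdcghhagdadaahcecg')
  12 → (22, 'daahcecg')
  13 → (20, 'dadaahcecg')
  14 → (13, 'dcghhagdadaahcecg')
  15 → (2, 'dfcbbdhhchhdcghhagdadaahcecg')
  16 → (7, 'dhhchhdcghhagdadaahcecg')
  17 → (27, 'ecg')
  18 → (3, 'fcbbdhhchhdcghhagdadaahcecg')
  19 → (29, 'g')
  20 → (19, 'gdadaahcecg')
  21 → (15, 'ghhagdadaahcecg')
  22 → (17, 'hagdadaahcecg')
  23 → (25, 'hcecg')
  24 → (9, 'hchhdcghhagdadaahcecg')
  25 → (12, 'hdcghhagdadaahcecg')
  26 → (1, 'hdfcbbdhhchhdcghhagdadaahcecg')
  27 → (16, 'hhagdadaahcecg')
  28 → (8, 'hhchhdcghhagdadaahcecg')
  29 → (11, 'hhdcghhagdadaahcecg')

SA = [23, 21, 18, 24, 5, 6, 0, 4, 26, 28, 14, 10, 22, 20, 13, 2, 7, 27, 3, 29, 19, 15, 17, 25, 9, 12, 1, 16, 8, 11]
rank  pair      lcp
   1  s[23:],s[21:]  1  'a'
   2  s[21:],s[18:]  1  'a'
   3  s[18:],s[24:]  1  'a'
   4  s[24:],s[5:]  0  ''
   5  s[5:],s[6:]  1  'b'
   6  s[6:],s[0:]  1  'b'
   7  s[0:],s[4:]  0  ''
   8  s[4:],s[26:]  1  'c'
   9  s[26:],s[28:]  1  'c'
  10  s[28:],s[14:]  2  'cg'
  11  s[14:],s[10:]  1  'c'
  12  s[10:],s[22:]  0  ''
  13  s[22:],s[20:]  2  'da'
  14  s[20:],s[13:]  1  'd'
  15  s[13:],s[2:]  1  'd'
  16  s[2:],s[7:]  1  'd'
  17  s[7:],s[27:]  0  ''
  18  s[27:],s[3:]  0  ''
  19  s[3:],s[29:]  0  ''
  20  s[29:],s[19:]  1  'g'
  21  s[19:],s[15:]  1  'g'
  22  s[15:],s[17:]  0  ''
  23  s[17:],s[25:]  1  'h'
  24  s[25:],s[9:]  2  'hc'
  25  s[9:],s[12:]  1  'h'
  26  s[12:],s[1:]  2  'hd'
  27  s[1:],s[16:]  1  'h'
  28  s[16:],s[8:]  2  'hh'
  29  s[8:],s[11:]  2  'hh'

n(n+1)/2 = 30·31/2 = 465
Σ LCP = 0 + 1 + 1 + 1 + 0 + 1 + 1 + 0 + 1 + 1 + 2 + 1 + 0 + 2 + 1 + 1 + 1 + 0 + 0 + 0 + 1 + 1 + 0 + 1 + 2 + 1 + 2 + 1 + 2 + 2 = 28
distinct = 465 − 28 = 437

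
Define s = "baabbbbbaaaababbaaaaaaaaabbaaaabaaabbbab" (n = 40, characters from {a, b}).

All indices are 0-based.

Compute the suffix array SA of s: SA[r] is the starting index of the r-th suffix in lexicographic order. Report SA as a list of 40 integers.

[16, 17, 18, 19, 20, 27, 8, 21, 28, 9, 22, 32, 29, 10, 23, 33, 1, 38, 30, 11, 13, 24, 34, 2, 39, 15, 26, 7, 31, 0, 37, 12, 14, 25, 6, 36, 5, 35, 4, 3]

rank | idx | suffix
   0 |  16 | aaaaaaaaabbaaaabaaabbbab
   1 |  17 | aaaaaaaabbaaaabaaabbbab
   2 |  18 | aaaaaaabbaaaabaaabbbab
   3 |  19 | aaaaaabbaaaabaaabbbab
   4 |  20 | aaaaabbaaaabaaabbbab
   5 |  27 | aaaabaaabbbab
   6 |   8 | aaaababbaaaaaaaaabbaaaabaaabbbab
   7 |  21 | aaaabbaaaabaaabbbab
   8 |  28 | aaabaaabbbab
   9 |   9 | aaababbaaaaaaaaabbaaaabaaabbbab
  10 |  22 | aaabbaaaabaaabbbab
  11 |  32 | aaabbbab
  12 |  29 | aabaaabbbab
  13 |  10 | aababbaaaaaaaaabbaaaabaaabbbab
  14 |  23 | aabbaaaabaaabbbab
  15 |  33 | aabbbab
  16 |   1 | aabbbbbaaaababbaaaaaaaaabbaaaabaaabbbab
  17 |  38 | ab
  18 |  30 | abaaabbbab
  19 |  11 | ababbaaaaaaaaabbaaaabaaabbbab
  20 |  13 | abbaaaaaaaaabbaaaabaaabbbab
  21 |  24 | abbaaaabaaabbbab
  22 |  34 | abbbab
  23 |   2 | abbbbbaaaababbaaaaaaaaabbaaaabaaabbbab
  24 |  39 | b
  25 |  15 | baaaaaaaaabbaaaabaaabbbab
  26 |  26 | baaaabaaabbbab
  27 |   7 | baaaababbaaaaaaaaabbaaaabaaabbbab
  28 |  31 | baaabbbab
  29 |   0 | baabbbbbaaaababbaaaaaaaaabbaaaabaaabbbab
  30 |  37 | bab
  31 |  12 | babbaaaaaaaaabbaaaabaaabbbab
  32 |  14 | bbaaaaaaaaabbaaaabaaabbbab
  33 |  25 | bbaaaabaaabbbab
  34 |   6 | bbaaaababbaaaaaaaaabbaaaabaaabbbab
  35 |  36 | bbab
  36 |   5 | bbbaaaababbaaaaaaaaabbaaaabaaabbbab
  37 |  35 | bbbab
  38 |   4 | bbbbaaaababbaaaaaaaaabbaaaabaaabbbab
  39 |   3 | bbbbbaaaababbaaaaaaaaabbaaaabaaabbbab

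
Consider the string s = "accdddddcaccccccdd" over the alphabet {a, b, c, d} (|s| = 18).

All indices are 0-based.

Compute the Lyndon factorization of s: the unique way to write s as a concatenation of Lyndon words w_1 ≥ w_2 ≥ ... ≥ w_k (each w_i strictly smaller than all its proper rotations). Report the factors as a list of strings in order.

["accdddddc", "accccccdd"]

emit factor 1: 'accdddddc' (i=0, period=9)
emit factor 2: 'accccccdd' (i=9, period=9)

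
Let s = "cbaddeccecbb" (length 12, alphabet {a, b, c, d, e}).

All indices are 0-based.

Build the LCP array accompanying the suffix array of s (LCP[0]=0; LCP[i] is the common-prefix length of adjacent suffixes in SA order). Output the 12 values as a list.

rank→(start, suffix):
  0 → (2, 'addeccecbb')
  1 → (11, 'b')
  2 → (1, 'baddeccecbb')
  3 → (10, 'bb')
  4 → (0, 'cbaddeccecbb')
  5 → (9, 'cbb')
  6 → (6, 'ccecbb')
  7 → (7, 'cecbb')
  8 → (3, 'ddeccecbb')
  9 → (4, 'deccecbb')
  10 → (8, 'ecbb')
  11 → (5, 'eccecbb')

SA = [2, 11, 1, 10, 0, 9, 6, 7, 3, 4, 8, 5]
i: (SA[i-1],SA[i]) lcp shared
  1: (2,11) 0 ''
  2: (11,1) 1 'b'
  3: (1,10) 1 'b'
  4: (10,0) 0 ''
  5: (0,9) 2 'cb'
  6: (9,6) 1 'c'
  7: (6,7) 1 'c'
  8: (7,3) 0 ''
  9: (3,4) 1 'd'
  10: (4,8) 0 ''
  11: (8,5) 2 'ec'

[0, 0, 1, 1, 0, 2, 1, 1, 0, 1, 0, 2]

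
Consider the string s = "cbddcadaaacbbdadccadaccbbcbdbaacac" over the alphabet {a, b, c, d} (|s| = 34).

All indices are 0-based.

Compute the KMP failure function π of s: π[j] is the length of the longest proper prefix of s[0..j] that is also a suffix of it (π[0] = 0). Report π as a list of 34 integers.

π[0] = 0
j=1 s[j]='b': π[1]=0 (border '')
j=2 s[j]='d': π[2]=0 (border '')
j=3 s[j]='d': π[3]=0 (border '')
j=4 s[j]='c': π[4]=1 (border 'c')
j=5 s[j]='a': k: 1→0; π[5]=0 (border '')
j=6 s[j]='d': π[6]=0 (border '')
j=7 s[j]='a': π[7]=0 (border '')
j=8 s[j]='a': π[8]=0 (border '')
j=9 s[j]='a': π[9]=0 (border '')
j=10 s[j]='c': π[10]=1 (border 'c')
j=11 s[j]='b': π[11]=2 (border 'cb')
j=12 s[j]='b': k: 2→0; π[12]=0 (border '')
j=13 s[j]='d': π[13]=0 (border '')
j=14 s[j]='a': π[14]=0 (border '')
j=15 s[j]='d': π[15]=0 (border '')
j=16 s[j]='c': π[16]=1 (border 'c')
j=17 s[j]='c': k: 1→0; π[17]=1 (border 'c')
j=18 s[j]='a': k: 1→0; π[18]=0 (border '')
j=19 s[j]='d': π[19]=0 (border '')
j=20 s[j]='a': π[20]=0 (border '')
j=21 s[j]='c': π[21]=1 (border 'c')
j=22 s[j]='c': k: 1→0; π[22]=1 (border 'c')
j=23 s[j]='b': π[23]=2 (border 'cb')
j=24 s[j]='b': k: 2→0; π[24]=0 (border '')
j=25 s[j]='c': π[25]=1 (border 'c')
j=26 s[j]='b': π[26]=2 (border 'cb')
j=27 s[j]='d': π[27]=3 (border 'cbd')
j=28 s[j]='b': k: 3→0; π[28]=0 (border '')
j=29 s[j]='a': π[29]=0 (border '')
j=30 s[j]='a': π[30]=0 (border '')
j=31 s[j]='c': π[31]=1 (border 'c')
j=32 s[j]='a': k: 1→0; π[32]=0 (border '')
j=33 s[j]='c': π[33]=1 (border 'c')

[0, 0, 0, 0, 1, 0, 0, 0, 0, 0, 1, 2, 0, 0, 0, 0, 1, 1, 0, 0, 0, 1, 1, 2, 0, 1, 2, 3, 0, 0, 0, 1, 0, 1]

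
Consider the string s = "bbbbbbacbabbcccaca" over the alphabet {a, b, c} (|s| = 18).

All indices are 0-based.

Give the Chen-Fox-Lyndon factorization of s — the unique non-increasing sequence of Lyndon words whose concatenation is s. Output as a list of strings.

["b", "b", "b", "b", "b", "b", "acb", "abbcccac", "a"]

emit factor 1: 'b' (i=0, period=1)
emit factor 2: 'b' (i=1, period=1)
emit factor 3: 'b' (i=2, period=1)
emit factor 4: 'b' (i=3, period=1)
emit factor 5: 'b' (i=4, period=1)
emit factor 6: 'b' (i=5, period=1)
emit factor 7: 'acb' (i=6, period=3)
emit factor 8: 'abbcccac' (i=9, period=8)
emit factor 9: 'a' (i=17, period=1)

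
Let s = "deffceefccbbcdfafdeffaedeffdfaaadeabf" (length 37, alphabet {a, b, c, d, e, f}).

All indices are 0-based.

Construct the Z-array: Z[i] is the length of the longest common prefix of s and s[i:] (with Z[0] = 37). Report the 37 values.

[37, 0, 0, 0, 0, 0, 0, 0, 0, 0, 0, 0, 0, 1, 0, 0, 0, 4, 0, 0, 0, 0, 0, 4, 0, 0, 0, 1, 0, 0, 0, 0, 2, 0, 0, 0, 0]

Z[0]=37
i=1: i≥r, start 0; Z[1]=0
i=2: i≥r, start 0; Z[2]=0
i=3: i≥r, start 0; Z[3]=0
i=4: i≥r, start 0; Z[4]=0
i=5: i≥r, start 0; Z[5]=0
i=6: i≥r, start 0; Z[6]=0
i=7: i≥r, start 0; Z[7]=0
i=8: i≥r, start 0; Z[8]=0
i=9: i≥r, start 0; Z[9]=0
i=10: i≥r, start 0; Z[10]=0
i=11: i≥r, start 0; Z[11]=0
i=12: i≥r, start 0; Z[12]=0
i=13: i≥r, start 0; Z[13]=1 grow→box=[13,14)
i=14: i≥r, start 0; Z[14]=0
i=15: i≥r, start 0; Z[15]=0
i=16: i≥r, start 0; Z[16]=0
i=17: i≥r, start 0; Z[17]=4 grow→box=[17,21)
i=18: min(r-i=3, Z[1]=0)=0; Z[18]=0
i=19: min(r-i=2, Z[2]=0)=0; Z[19]=0
i=20: min(r-i=1, Z[3]=0)=0; Z[20]=0
i=21: i≥r, start 0; Z[21]=0
i=22: i≥r, start 0; Z[22]=0
i=23: i≥r, start 0; Z[23]=4 grow→box=[23,27)
i=24: min(r-i=3, Z[1]=0)=0; Z[24]=0
i=25: min(r-i=2, Z[2]=0)=0; Z[25]=0
i=26: min(r-i=1, Z[3]=0)=0; Z[26]=0
i=27: i≥r, start 0; Z[27]=1 grow→box=[27,28)
i=28: i≥r, start 0; Z[28]=0
i=29: i≥r, start 0; Z[29]=0
i=30: i≥r, start 0; Z[30]=0
i=31: i≥r, start 0; Z[31]=0
i=32: i≥r, start 0; Z[32]=2 grow→box=[32,34)
i=33: min(r-i=1, Z[1]=0)=0; Z[33]=0
i=34: i≥r, start 0; Z[34]=0
i=35: i≥r, start 0; Z[35]=0
i=36: i≥r, start 0; Z[36]=0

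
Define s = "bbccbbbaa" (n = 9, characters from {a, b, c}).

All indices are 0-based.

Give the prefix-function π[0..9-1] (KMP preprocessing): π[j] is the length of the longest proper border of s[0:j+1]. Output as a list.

π[0] = 0
j=1 s[j]='b': π[1]=1 (border 'b')
j=2 s[j]='c': k: 1→0; π[2]=0 (border '')
j=3 s[j]='c': π[3]=0 (border '')
j=4 s[j]='b': π[4]=1 (border 'b')
j=5 s[j]='b': π[5]=2 (border 'bb')
j=6 s[j]='b': k: 2→1; π[6]=2 (border 'bb')
j=7 s[j]='a': k: 2→1→0; π[7]=0 (border '')
j=8 s[j]='a': π[8]=0 (border '')

[0, 1, 0, 0, 1, 2, 2, 0, 0]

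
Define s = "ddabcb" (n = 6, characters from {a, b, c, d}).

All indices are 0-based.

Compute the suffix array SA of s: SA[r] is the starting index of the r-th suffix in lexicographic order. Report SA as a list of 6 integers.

[2, 5, 3, 4, 1, 0]

rank→(start, suffix):
  0 → (2, 'abcb')
  1 → (5, 'b')
  2 → (3, 'bcb')
  3 → (4, 'cb')
  4 → (1, 'dabcb')
  5 → (0, 'ddabcb')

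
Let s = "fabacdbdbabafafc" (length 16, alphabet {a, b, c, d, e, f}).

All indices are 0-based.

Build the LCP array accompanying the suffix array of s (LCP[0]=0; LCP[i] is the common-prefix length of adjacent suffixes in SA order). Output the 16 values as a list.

[0, 3, 1, 1, 2, 0, 2, 2, 1, 0, 1, 0, 2, 0, 2, 1]

sorted suffixes:
  #0 SA[0]=1  'abacdbdbabafafc'
  #1 SA[1]=9  'abafafc'
  #2 SA[2]=3  'acdbdbabafafc'
  #3 SA[3]=11  'afafc'
  #4 SA[4]=13  'afc'
  #5 SA[5]=8  'babafafc'
  #6 SA[6]=2  'bacdbdbabafafc'
  #7 SA[7]=10  'bafafc'
  #8 SA[8]=6  'bdbabafafc'
  #9 SA[9]=15  'c'
  #10 SA[10]=4  'cdbdbabafafc'
  #11 SA[11]=7  'dbabafafc'
  #12 SA[12]=5  'dbdbabafafc'
  #13 SA[13]=0  'fabacdbdbabafafc'
  #14 SA[14]=12  'fafc'
  #15 SA[15]=14  'fc'

SA = [1, 9, 3, 11, 13, 8, 2, 10, 6, 15, 4, 7, 5, 0, 12, 14]
rank  pair      lcp
   1  s[1:],s[9:]  3  'aba'
   2  s[9:],s[3:]  1  'a'
   3  s[3:],s[11:]  1  'a'
   4  s[11:],s[13:]  2  'af'
   5  s[13:],s[8:]  0  ''
   6  s[8:],s[2:]  2  'ba'
   7  s[2:],s[10:]  2  'ba'
   8  s[10:],s[6:]  1  'b'
   9  s[6:],s[15:]  0  ''
  10  s[15:],s[4:]  1  'c'
  11  s[4:],s[7:]  0  ''
  12  s[7:],s[5:]  2  'db'
  13  s[5:],s[0:]  0  ''
  14  s[0:],s[12:]  2  'fa'
  15  s[12:],s[14:]  1  'f'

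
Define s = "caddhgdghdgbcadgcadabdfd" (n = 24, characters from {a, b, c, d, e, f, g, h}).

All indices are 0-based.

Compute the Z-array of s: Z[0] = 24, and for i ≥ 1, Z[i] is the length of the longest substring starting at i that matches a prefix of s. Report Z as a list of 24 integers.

[24, 0, 0, 0, 0, 0, 0, 0, 0, 0, 0, 0, 3, 0, 0, 0, 3, 0, 0, 0, 0, 0, 0, 0]

Z[0]=24
i=1: i≥r, start 0; Z[1]=0
i=2: i≥r, start 0; Z[2]=0
i=3: i≥r, start 0; Z[3]=0
i=4: i≥r, start 0; Z[4]=0
i=5: i≥r, start 0; Z[5]=0
i=6: i≥r, start 0; Z[6]=0
i=7: i≥r, start 0; Z[7]=0
i=8: i≥r, start 0; Z[8]=0
i=9: i≥r, start 0; Z[9]=0
i=10: i≥r, start 0; Z[10]=0
i=11: i≥r, start 0; Z[11]=0
i=12: i≥r, start 0; Z[12]=3 scan→box=[12,15)
i=13: min(r-i=2, Z[1]=0)=0; Z[13]=0
i=14: min(r-i=1, Z[2]=0)=0; Z[14]=0
i=15: i≥r, start 0; Z[15]=0
i=16: i≥r, start 0; Z[16]=3 scan→box=[16,19)
i=17: min(r-i=2, Z[1]=0)=0; Z[17]=0
i=18: min(r-i=1, Z[2]=0)=0; Z[18]=0
i=19: i≥r, start 0; Z[19]=0
i=20: i≥r, start 0; Z[20]=0
i=21: i≥r, start 0; Z[21]=0
i=22: i≥r, start 0; Z[22]=0
i=23: i≥r, start 0; Z[23]=0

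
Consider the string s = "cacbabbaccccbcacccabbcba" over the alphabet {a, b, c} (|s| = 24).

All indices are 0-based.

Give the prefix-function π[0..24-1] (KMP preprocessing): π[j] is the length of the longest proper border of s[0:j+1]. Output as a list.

π[0] = 0
j=1 s[j]='a': π[1]=0 (border '')
j=2 s[j]='c': π[2]=1 (border 'c')
j=3 s[j]='b': k: 1→0; π[3]=0 (border '')
j=4 s[j]='a': π[4]=0 (border '')
j=5 s[j]='b': π[5]=0 (border '')
j=6 s[j]='b': π[6]=0 (border '')
j=7 s[j]='a': π[7]=0 (border '')
j=8 s[j]='c': π[8]=1 (border 'c')
j=9 s[j]='c': k: 1→0; π[9]=1 (border 'c')
j=10 s[j]='c': k: 1→0; π[10]=1 (border 'c')
j=11 s[j]='c': k: 1→0; π[11]=1 (border 'c')
j=12 s[j]='b': k: 1→0; π[12]=0 (border '')
j=13 s[j]='c': π[13]=1 (border 'c')
j=14 s[j]='a': π[14]=2 (border 'ca')
j=15 s[j]='c': π[15]=3 (border 'cac')
j=16 s[j]='c': k: 3→1→0; π[16]=1 (border 'c')
j=17 s[j]='c': k: 1→0; π[17]=1 (border 'c')
j=18 s[j]='a': π[18]=2 (border 'ca')
j=19 s[j]='b': k: 2→0; π[19]=0 (border '')
j=20 s[j]='b': π[20]=0 (border '')
j=21 s[j]='c': π[21]=1 (border 'c')
j=22 s[j]='b': k: 1→0; π[22]=0 (border '')
j=23 s[j]='a': π[23]=0 (border '')

[0, 0, 1, 0, 0, 0, 0, 0, 1, 1, 1, 1, 0, 1, 2, 3, 1, 1, 2, 0, 0, 1, 0, 0]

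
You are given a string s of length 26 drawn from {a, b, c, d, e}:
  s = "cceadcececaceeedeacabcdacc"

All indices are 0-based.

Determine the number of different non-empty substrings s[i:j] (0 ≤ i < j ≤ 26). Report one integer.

319

rank | idx | suffix
   0 |  19 | abcdacc
   1 |  17 | acabcdacc
   2 |  23 | acc
   3 |  10 | aceeedeacabcdacc
   4 |   3 | adcececaceeedeacabcdacc
   5 |  20 | bcdacc
   6 |  25 | c
   7 |  18 | cabcdacc
   8 |   9 | caceeedeacabcdacc
   9 |  24 | cc
  10 |   0 | cceadcececaceeedeacabcdacc
  11 |  21 | cdacc
  12 |   1 | ceadcececaceeedeacabcdacc
  13 |   7 | cecaceeedeacabcdacc
  14 |   5 | cececaceeedeacabcdacc
  15 |  11 | ceeedeacabcdacc
  16 |  22 | dacc
  17 |   4 | dcececaceeedeacabcdacc
  18 |  15 | deacabcdacc
  19 |  16 | eacabcdacc
  20 |   2 | eadcececaceeedeacabcdacc
  21 |   8 | ecaceeedeacabcdacc
  22 |   6 | ececaceeedeacabcdacc
  23 |  14 | edeacabcdacc
  24 |  13 | eedeacabcdacc
  25 |  12 | eeedeacabcdacc

SA = [19, 17, 23, 10, 3, 20, 25, 18, 9, 24, 0, 21, 1, 7, 5, 11, 22, 4, 15, 16, 2, 8, 6, 14, 13, 12]
i: (SA[i-1],SA[i]) lcp shared
  1: (19,17) 1 'a'
  2: (17,23) 2 'ac'
  3: (23,10) 2 'ac'
  4: (10,3) 1 'a'
  5: (3,20) 0 ''
  6: (20,25) 0 ''
  7: (25,18) 1 'c'
  8: (18,9) 2 'ca'
  9: (9,24) 1 'c'
  10: (24,0) 2 'cc'
  11: (0,21) 1 'c'
  12: (21,1) 1 'c'
  13: (1,7) 2 'ce'
  14: (7,5) 3 'cec'
  15: (5,11) 2 'ce'
  16: (11,22) 0 ''
  17: (22,4) 1 'd'
  18: (4,15) 1 'd'
  19: (15,16) 0 ''
  20: (16,2) 2 'ea'
  21: (2,8) 1 'e'
  22: (8,6) 2 'ec'
  23: (6,14) 1 'e'
  24: (14,13) 1 'e'
  25: (13,12) 2 'ee'

n(n+1)/2 = 26·27/2 = 351
Σ LCP = 0 + 1 + 2 + 2 + 1 + 0 + 0 + 1 + 2 + 1 + 2 + 1 + 1 + 2 + 3 + 2 + 0 + 1 + 1 + 0 + 2 + 1 + 2 + 1 + 1 + 2 = 32
distinct = 351 − 32 = 319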